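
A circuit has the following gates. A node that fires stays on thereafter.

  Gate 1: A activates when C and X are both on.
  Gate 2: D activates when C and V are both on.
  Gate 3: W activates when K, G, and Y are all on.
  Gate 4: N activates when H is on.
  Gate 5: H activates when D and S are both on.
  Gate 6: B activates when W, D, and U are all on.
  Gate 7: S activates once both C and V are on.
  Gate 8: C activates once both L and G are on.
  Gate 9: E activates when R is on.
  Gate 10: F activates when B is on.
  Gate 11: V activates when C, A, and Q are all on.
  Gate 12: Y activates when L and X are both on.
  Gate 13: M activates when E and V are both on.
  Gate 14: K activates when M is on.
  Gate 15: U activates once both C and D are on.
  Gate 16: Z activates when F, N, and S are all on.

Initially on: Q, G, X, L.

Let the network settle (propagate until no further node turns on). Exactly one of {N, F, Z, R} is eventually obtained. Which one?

N

L and G are on, so C activates (Gate 8).
Gate 1: C and X on → A on.
C, A, and Q are on, so V activates (Gate 11).
Gate 2: C and V on → D on.
C and V are on, so S activates (Gate 7).
Gate 5: D and S on → H on.
Gate 4: H on → N on.
F would need B (Gate 10), but B never turns on. Z would need F, N, and S (Gate 16), but F never turns on. No rule produces R, and it is not given.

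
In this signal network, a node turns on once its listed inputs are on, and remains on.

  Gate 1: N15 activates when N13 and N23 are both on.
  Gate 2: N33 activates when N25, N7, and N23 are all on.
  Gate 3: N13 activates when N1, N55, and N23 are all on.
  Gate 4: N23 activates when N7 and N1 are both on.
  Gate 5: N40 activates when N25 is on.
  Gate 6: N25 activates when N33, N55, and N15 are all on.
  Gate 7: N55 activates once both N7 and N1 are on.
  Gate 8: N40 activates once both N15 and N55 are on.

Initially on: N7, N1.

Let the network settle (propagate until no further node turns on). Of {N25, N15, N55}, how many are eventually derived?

2

Gate 7: N7 and N1 on → N55 on.
N7 and N1 are on, so N23 activates (Gate 4).
N1, N55, and N23 are on, so N13 activates (Gate 3).
Gate 1: N13 and N23 on → N15 on.
N25 would need N33, N55, and N15 (Gate 6), but N33 never turns on.
N15: reached.
N55: reached.
Reached: N15 and N55 — 2 of the 3.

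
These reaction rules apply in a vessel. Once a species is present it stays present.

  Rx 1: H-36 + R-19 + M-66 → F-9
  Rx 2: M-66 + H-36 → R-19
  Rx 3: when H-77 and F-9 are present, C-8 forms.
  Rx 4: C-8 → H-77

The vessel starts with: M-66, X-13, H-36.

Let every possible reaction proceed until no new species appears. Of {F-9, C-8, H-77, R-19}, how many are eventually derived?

M-66 and H-36 present → R-19 forms (Rx 2).
H-36, R-19, and M-66 present → F-9 forms (Rx 1).
F-9: reached.
C-8 would need H-77 and F-9 (Rx 3), but H-77 never forms.
H-77 would need C-8 (Rx 4), but C-8 never forms.
R-19: reached.
Reached: F-9 and R-19 — 2 of the 4.

2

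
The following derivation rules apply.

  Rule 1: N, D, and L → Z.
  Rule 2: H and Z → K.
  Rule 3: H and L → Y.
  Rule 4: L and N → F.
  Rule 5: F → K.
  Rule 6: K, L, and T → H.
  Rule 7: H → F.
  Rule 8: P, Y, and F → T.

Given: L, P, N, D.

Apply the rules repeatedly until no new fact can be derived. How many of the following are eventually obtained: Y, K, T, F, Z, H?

3

From N, D, and L, Rule 1 gives Z.
L and N hold, so F follows (Rule 4).
F holds, so K follows (Rule 5).
Y would need H and L (Rule 3), but H is never established.
K: reached.
T would need P, Y, and F (Rule 8), but Y is never established.
F: reached.
Z: reached.
H would need K, L, and T (Rule 6), but T is never established.
Reached: K, F, and Z — 3 of the 6.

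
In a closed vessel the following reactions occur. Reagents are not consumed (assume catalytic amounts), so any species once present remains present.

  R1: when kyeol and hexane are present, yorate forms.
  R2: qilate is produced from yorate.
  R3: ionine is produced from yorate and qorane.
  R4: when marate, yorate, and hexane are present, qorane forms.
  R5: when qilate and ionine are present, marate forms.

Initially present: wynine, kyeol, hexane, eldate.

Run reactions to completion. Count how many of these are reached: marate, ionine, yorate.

1

kyeol and hexane present → yorate forms (R1).
marate would need qilate and ionine (R5), but ionine never forms.
ionine would need yorate and qorane (R3), but qorane never forms.
yorate: reached.
Reached: yorate — 1 of the 3.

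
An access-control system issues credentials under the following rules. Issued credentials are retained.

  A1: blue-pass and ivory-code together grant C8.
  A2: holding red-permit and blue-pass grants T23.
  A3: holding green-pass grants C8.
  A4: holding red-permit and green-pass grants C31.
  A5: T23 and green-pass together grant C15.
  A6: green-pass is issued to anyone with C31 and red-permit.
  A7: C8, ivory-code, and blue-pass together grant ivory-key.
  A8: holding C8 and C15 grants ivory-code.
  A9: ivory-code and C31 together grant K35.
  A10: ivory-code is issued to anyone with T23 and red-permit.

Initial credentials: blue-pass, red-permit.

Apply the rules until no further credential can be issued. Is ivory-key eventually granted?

Yes

Holding red-permit and blue-pass grants T23 (A2).
Holding T23 and red-permit grants ivory-code (A10).
Holding blue-pass and ivory-code grants C8 (A1).
Holding C8, ivory-code, and blue-pass grants ivory-key (A7).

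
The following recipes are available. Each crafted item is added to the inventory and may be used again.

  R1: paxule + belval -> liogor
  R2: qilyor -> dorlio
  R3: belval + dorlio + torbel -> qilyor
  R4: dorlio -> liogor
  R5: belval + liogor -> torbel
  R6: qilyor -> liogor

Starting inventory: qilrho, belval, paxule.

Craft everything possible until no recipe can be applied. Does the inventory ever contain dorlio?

No

dorlio would need qilyor (R2), but qilyor is never obtained.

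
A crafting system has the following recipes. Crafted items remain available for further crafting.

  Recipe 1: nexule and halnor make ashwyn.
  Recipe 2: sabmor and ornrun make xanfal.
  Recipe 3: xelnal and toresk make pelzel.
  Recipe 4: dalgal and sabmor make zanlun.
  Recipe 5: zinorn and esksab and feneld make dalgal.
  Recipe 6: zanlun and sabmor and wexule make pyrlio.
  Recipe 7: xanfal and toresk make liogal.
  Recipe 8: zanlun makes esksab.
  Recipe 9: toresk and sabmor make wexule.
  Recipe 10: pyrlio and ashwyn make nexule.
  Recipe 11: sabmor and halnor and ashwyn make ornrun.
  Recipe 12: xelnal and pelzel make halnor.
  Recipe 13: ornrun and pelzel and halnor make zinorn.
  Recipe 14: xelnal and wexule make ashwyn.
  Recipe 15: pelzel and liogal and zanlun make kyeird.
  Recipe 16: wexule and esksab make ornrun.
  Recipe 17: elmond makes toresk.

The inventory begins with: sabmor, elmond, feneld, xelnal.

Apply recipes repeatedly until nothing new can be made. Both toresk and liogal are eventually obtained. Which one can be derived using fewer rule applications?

toresk: Using Recipe 17, elmond makes toresk. [1 rule application]
liogal: Using Recipe 17, elmond makes toresk. toresk and sabmor → wexule (Recipe 9). Using Recipe 3, xelnal and toresk make pelzel. Using Recipe 14, xelnal and wexule make ashwyn. Using Recipe 12, xelnal and pelzel make halnor. Using Recipe 11, sabmor, halnor, and ashwyn make ornrun. Using Recipe 2, sabmor and ornrun make xanfal. Using Recipe 7, xanfal and toresk make liogal. [8 rule applications]
toresk needs fewer.

toresk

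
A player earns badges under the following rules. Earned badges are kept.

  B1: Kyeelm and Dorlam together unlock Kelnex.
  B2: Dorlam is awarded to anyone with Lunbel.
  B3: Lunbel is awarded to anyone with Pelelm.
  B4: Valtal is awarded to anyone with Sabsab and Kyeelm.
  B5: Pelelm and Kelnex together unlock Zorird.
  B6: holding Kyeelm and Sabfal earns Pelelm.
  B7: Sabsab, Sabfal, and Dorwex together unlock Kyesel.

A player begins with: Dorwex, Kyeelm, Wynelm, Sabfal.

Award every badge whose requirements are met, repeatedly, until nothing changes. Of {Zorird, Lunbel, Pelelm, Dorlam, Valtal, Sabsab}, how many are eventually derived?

4

With Kyeelm and Sabfal, Pelelm is earned (B6).
With Pelelm, Lunbel is earned (B3).
With Lunbel, Dorlam is earned (B2).
With Kyeelm and Dorlam, Kelnex is earned (B1).
With Pelelm and Kelnex, Zorird is earned (B5).
Zorird: reached.
Lunbel: reached.
Pelelm: reached.
Dorlam: reached.
Valtal would need Sabsab and Kyeelm (B4), but Sabsab is never earned.
No rule produces Sabsab, and it is not given.
Reached: Zorird, Lunbel, Pelelm, and Dorlam — 4 of the 6.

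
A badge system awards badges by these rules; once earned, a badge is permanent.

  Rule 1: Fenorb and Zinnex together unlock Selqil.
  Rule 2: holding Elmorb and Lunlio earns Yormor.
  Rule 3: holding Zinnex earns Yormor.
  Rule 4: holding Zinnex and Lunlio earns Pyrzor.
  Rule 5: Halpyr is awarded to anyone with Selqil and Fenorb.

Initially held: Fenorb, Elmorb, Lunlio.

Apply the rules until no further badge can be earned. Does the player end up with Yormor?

With Elmorb and Lunlio, Yormor is earned (Rule 2).

Yes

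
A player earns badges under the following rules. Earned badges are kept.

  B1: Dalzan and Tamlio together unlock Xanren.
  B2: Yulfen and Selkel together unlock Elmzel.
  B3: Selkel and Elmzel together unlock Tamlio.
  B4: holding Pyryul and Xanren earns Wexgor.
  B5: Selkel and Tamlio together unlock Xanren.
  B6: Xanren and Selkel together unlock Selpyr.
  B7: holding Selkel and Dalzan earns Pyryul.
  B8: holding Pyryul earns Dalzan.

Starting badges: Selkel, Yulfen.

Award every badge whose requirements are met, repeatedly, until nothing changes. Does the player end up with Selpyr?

With Yulfen and Selkel, Elmzel is earned (B2).
With Selkel and Elmzel, Tamlio is earned (B3).
With Selkel and Tamlio, Xanren is earned (B5).
With Xanren and Selkel, Selpyr is earned (B6).

Yes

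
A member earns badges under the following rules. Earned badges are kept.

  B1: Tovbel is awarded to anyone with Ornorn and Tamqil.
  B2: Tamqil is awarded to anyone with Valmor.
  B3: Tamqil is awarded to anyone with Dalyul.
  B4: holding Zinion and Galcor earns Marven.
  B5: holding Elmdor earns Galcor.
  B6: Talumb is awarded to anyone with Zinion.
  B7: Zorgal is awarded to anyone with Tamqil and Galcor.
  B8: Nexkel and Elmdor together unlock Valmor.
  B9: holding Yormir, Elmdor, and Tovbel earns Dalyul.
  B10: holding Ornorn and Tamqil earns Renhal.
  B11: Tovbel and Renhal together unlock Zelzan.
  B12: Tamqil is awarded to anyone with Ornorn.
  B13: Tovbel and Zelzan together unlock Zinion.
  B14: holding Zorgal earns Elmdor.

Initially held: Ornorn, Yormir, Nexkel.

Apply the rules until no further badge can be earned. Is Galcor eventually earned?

Galcor would need Elmdor (B5), but Elmdor is never earned.

No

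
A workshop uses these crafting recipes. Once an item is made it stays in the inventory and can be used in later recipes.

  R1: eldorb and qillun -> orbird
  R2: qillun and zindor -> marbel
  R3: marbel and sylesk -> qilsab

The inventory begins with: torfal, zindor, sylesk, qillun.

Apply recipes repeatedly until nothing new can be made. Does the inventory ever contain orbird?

orbird would need eldorb and qillun (R1), but eldorb is never obtained.

No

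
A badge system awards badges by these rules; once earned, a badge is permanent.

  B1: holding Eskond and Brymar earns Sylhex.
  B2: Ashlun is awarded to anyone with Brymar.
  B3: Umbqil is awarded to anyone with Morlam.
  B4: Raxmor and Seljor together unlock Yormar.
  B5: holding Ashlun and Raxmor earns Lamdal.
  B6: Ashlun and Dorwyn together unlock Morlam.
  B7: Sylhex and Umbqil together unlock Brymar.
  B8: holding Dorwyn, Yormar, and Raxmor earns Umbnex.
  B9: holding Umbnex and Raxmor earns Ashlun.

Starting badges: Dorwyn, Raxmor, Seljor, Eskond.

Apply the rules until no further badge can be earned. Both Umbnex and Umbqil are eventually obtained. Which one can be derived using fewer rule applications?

Umbnex: With Raxmor and Seljor, Yormar is earned (B4). With Dorwyn, Yormar, and Raxmor, Umbnex is earned (B8). [2 rule applications]
Umbqil: With Raxmor and Seljor, Yormar is earned (B4). With Dorwyn, Yormar, and Raxmor, Umbnex is earned (B8). With Umbnex and Raxmor, Ashlun is earned (B9). With Ashlun and Dorwyn, Morlam is earned (B6). With Morlam, Umbqil is earned (B3). [5 rule applications]
Umbnex needs fewer.

Umbnex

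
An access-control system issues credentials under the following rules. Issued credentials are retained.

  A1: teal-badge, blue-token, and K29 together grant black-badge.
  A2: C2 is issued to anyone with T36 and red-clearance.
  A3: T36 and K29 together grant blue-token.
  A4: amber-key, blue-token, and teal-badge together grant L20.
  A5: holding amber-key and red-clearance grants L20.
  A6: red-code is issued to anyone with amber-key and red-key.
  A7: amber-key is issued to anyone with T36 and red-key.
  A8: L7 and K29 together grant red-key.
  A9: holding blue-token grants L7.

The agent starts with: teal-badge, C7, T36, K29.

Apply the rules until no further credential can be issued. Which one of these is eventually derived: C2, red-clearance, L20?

L20

Holding T36 and K29 grants blue-token (A3).
Holding blue-token grants L7 (A9).
Holding L7 and K29 grants red-key (A8).
Holding T36 and red-key grants amber-key (A7).
Holding amber-key, blue-token, and teal-badge grants L20 (A4).
No rule produces red-clearance, and it is not given. C2 would need T36 and red-clearance (A2), but red-clearance is never granted.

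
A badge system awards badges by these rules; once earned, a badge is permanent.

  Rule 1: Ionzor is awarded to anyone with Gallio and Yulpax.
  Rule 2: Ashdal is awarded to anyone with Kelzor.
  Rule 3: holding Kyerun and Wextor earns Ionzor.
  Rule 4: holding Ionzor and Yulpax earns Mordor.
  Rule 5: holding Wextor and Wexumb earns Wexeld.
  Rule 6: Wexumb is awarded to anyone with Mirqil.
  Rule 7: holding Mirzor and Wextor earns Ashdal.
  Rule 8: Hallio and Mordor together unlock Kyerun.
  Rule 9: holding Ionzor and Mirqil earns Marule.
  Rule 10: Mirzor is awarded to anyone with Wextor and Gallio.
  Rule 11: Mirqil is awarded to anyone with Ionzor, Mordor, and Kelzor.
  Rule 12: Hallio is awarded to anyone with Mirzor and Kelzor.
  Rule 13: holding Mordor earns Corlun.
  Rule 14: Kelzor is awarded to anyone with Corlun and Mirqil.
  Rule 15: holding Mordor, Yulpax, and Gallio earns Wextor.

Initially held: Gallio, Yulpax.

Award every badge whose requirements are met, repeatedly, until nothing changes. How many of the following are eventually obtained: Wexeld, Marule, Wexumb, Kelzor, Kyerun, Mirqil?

Wexeld would need Wextor and Wexumb (Rule 5), but Wexumb is never earned.
Marule would need Ionzor and Mirqil (Rule 9), but Mirqil is never earned.
Wexumb would need Mirqil (Rule 6), but Mirqil is never earned.
Kelzor would need Corlun and Mirqil (Rule 14), but Mirqil is never earned.
Kyerun would need Hallio and Mordor (Rule 8), but Hallio is never earned.
Mirqil would need Ionzor, Mordor, and Kelzor (Rule 11), but Kelzor is never earned.
None of the 6 are reached.

0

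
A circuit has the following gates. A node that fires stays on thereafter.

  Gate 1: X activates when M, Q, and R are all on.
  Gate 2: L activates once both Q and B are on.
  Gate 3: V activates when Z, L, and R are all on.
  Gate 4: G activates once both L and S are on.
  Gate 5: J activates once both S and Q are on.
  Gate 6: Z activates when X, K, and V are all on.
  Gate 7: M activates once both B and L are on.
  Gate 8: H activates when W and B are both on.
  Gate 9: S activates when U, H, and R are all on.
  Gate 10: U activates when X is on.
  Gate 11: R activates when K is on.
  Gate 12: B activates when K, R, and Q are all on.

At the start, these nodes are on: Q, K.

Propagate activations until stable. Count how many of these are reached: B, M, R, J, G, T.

Gate 11: K on → R on.
K, R, and Q are on, so B activates (Gate 12).
Gate 2: Q and B on → L on.
B and L are on, so M activates (Gate 7).
B: reached.
M: reached.
R: reached.
J would need S and Q (Gate 5), but S never turns on.
G would need L and S (Gate 4), but S never turns on.
No rule produces T, and it is not given.
Reached: B, M, and R — 3 of the 6.

3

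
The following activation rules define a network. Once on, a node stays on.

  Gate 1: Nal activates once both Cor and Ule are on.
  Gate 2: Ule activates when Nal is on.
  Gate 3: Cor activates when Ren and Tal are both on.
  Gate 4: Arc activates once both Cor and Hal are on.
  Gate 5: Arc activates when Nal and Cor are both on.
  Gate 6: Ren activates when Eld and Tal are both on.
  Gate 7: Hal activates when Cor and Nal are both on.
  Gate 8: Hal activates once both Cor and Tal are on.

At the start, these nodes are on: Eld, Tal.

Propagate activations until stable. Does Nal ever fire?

No

Nal would need Cor and Ule (Gate 1), but Ule never turns on.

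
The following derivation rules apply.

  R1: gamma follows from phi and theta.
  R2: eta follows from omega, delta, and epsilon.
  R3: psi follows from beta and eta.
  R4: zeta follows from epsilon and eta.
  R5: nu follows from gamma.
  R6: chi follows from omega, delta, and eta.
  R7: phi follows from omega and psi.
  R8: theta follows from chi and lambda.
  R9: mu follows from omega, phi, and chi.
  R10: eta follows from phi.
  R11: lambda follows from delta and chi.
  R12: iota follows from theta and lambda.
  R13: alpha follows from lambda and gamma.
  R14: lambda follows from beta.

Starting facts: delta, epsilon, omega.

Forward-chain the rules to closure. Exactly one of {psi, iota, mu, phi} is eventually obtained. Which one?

From omega, delta, and epsilon, R2 gives eta.
From omega, delta, and eta, R6 gives chi.
delta and chi hold, so lambda follows (R11).
From chi and lambda, R8 gives theta.
From theta and lambda, R12 gives iota.
mu would need omega, phi, and chi (R9), but phi is never established. psi would need beta and eta (R3), but beta is never established. phi would need omega and psi (R7), but psi is never established.

iota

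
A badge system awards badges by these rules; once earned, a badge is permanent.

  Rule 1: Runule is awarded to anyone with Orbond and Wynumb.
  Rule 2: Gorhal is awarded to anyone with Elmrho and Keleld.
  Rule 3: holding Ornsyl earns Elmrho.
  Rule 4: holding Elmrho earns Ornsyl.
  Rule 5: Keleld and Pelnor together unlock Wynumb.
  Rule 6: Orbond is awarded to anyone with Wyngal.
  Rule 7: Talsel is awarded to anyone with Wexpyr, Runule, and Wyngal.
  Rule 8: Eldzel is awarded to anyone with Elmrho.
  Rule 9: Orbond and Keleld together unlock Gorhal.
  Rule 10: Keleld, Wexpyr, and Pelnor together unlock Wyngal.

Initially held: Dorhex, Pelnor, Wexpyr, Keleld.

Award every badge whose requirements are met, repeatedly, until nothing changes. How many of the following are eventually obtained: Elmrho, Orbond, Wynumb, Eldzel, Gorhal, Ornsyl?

With Keleld and Pelnor, Wynumb is earned (Rule 5).
With Keleld, Wexpyr, and Pelnor, Wyngal is earned (Rule 10).
With Wyngal, Orbond is earned (Rule 6).
With Orbond and Keleld, Gorhal is earned (Rule 9).
Elmrho would need Ornsyl (Rule 3), but Ornsyl is never earned.
Orbond: reached.
Wynumb: reached.
Eldzel would need Elmrho (Rule 8), but Elmrho is never earned.
Gorhal: reached.
Ornsyl would need Elmrho (Rule 4), but Elmrho is never earned.
Reached: Orbond, Wynumb, and Gorhal — 3 of the 6.

3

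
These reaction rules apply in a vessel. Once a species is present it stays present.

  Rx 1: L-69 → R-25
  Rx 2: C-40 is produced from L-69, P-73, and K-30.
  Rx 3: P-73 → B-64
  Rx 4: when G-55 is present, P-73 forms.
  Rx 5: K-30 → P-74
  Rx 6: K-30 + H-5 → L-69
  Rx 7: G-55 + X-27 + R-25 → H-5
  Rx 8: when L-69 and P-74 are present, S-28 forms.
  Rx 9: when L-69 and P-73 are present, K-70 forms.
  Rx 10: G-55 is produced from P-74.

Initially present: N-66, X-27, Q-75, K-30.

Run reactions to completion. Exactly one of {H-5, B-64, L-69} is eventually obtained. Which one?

K-30 present → P-74 forms (Rx 5).
P-74 present → G-55 forms (Rx 10).
G-55 present → P-73 forms (Rx 4).
P-73 present → B-64 forms (Rx 3).
L-69 would need K-30 and H-5 (Rx 6), but H-5 never forms. H-5 would need G-55, X-27, and R-25 (Rx 7), but R-25 never forms.

B-64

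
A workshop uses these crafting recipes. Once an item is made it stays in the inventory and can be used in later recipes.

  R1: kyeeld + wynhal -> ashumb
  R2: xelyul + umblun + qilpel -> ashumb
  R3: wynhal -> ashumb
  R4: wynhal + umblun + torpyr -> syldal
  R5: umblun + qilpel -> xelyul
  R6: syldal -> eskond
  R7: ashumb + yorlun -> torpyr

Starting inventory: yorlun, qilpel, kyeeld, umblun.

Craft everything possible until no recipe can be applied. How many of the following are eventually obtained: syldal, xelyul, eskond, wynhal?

umblun + qilpel -> xelyul (R5).
syldal would need wynhal, umblun, and torpyr (R4), but wynhal is never obtained.
xelyul: reached.
eskond would need syldal (R6), but syldal is never obtained.
No rule produces wynhal, and it is not given.
Reached: xelyul — 1 of the 4.

1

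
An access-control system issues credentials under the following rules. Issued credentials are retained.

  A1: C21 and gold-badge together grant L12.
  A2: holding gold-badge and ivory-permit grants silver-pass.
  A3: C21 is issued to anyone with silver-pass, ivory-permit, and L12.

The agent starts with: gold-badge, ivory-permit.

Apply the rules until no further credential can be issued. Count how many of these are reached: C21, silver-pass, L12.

1

Holding gold-badge and ivory-permit grants silver-pass (A2).
C21 would need silver-pass, ivory-permit, and L12 (A3), but L12 is never granted.
silver-pass: reached.
L12 would need C21 and gold-badge (A1), but C21 is never granted.
Reached: silver-pass — 1 of the 3.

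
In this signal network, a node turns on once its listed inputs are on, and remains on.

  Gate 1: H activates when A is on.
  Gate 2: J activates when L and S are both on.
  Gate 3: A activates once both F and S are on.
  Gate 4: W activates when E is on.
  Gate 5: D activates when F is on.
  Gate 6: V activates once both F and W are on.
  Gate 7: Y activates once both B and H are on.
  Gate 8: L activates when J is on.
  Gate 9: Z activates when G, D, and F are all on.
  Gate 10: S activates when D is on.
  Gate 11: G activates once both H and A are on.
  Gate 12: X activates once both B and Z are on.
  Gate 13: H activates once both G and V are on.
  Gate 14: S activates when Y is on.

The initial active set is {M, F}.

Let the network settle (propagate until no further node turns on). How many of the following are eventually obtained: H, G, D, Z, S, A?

6

F is on, so D activates (Gate 5).
D is on, so S activates (Gate 10).
F and S are on, so A activates (Gate 3).
Gate 1: A on → H on.
Gate 11: H and A on → G on.
G, D, and F are on, so Z activates (Gate 9).
H: reached.
G: reached.
D: reached.
Z: reached.
S: reached.
A: reached.
All 6 are reached.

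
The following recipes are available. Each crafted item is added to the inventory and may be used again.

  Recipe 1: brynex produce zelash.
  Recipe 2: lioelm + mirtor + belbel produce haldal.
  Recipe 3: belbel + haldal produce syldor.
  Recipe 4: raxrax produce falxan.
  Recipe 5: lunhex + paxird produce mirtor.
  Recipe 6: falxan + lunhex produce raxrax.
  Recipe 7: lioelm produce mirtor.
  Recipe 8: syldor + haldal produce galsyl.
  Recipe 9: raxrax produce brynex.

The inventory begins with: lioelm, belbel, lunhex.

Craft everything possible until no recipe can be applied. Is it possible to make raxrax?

No

raxrax would need falxan and lunhex (Recipe 6), but falxan is never obtained.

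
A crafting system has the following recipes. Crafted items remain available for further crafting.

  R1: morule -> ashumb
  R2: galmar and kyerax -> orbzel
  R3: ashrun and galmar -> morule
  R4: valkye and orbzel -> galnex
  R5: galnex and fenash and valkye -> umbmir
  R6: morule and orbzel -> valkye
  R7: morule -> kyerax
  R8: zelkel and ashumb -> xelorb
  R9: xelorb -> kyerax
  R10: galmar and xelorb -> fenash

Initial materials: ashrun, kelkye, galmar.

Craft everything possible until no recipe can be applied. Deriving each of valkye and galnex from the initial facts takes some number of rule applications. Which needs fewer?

valkye

valkye: ashrun and galmar -> morule (R3). morule -> kyerax (R7). galmar and kyerax -> orbzel (R2). morule and orbzel -> valkye (R6). [4 rule applications]
galnex: ashrun and galmar -> morule (R3). morule -> kyerax (R7). Using R2, galmar and kyerax make orbzel. morule and orbzel -> valkye (R6). valkye and orbzel -> galnex (R4). [5 rule applications]
valkye needs fewer.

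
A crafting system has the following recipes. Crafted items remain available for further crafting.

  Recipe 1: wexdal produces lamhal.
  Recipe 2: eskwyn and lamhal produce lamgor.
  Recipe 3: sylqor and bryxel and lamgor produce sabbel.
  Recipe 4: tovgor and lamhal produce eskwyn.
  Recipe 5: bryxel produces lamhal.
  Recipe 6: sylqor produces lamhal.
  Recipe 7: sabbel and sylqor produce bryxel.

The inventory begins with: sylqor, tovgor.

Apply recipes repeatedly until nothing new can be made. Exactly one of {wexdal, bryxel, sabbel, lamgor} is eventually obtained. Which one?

lamgor

sylqor → lamhal (Recipe 6).
Using Recipe 4, tovgor and lamhal make eskwyn.
eskwyn and lamhal → lamgor (Recipe 2).
bryxel would need sabbel and sylqor (Recipe 7), but sabbel is never obtained. sabbel would need sylqor, bryxel, and lamgor (Recipe 3), but bryxel is never obtained. No rule produces wexdal, and it is not given.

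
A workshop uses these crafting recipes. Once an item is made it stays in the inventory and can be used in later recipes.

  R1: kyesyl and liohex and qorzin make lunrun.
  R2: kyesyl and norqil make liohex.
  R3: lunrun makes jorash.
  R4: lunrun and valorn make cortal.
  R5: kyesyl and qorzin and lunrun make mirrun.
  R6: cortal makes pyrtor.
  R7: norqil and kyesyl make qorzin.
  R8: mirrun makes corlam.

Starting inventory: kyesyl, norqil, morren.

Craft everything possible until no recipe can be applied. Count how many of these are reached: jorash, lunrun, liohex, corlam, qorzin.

Using R2, kyesyl and norqil make liohex.
norqil and kyesyl → qorzin (R7).
Using R1, kyesyl, liohex, and qorzin make lunrun.
lunrun → jorash (R3).
Using R5, kyesyl, qorzin, and lunrun make mirrun.
Using R8, mirrun makes corlam.
jorash: reached.
lunrun: reached.
liohex: reached.
corlam: reached.
qorzin: reached.
All 5 are reached.

5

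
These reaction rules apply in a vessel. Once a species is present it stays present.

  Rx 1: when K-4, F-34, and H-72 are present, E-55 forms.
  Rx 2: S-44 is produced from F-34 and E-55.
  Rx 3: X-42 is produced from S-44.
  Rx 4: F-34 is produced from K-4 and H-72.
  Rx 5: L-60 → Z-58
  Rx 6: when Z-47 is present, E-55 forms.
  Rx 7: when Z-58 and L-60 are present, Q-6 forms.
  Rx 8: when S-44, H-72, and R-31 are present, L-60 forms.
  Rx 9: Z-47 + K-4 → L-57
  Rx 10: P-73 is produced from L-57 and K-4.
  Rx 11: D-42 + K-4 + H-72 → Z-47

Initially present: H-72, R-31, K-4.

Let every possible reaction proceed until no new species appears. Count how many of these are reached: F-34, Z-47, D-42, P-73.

1

K-4 and H-72 present → F-34 forms (Rx 4).
F-34: reached.
Z-47 would need D-42, K-4, and H-72 (Rx 11), but D-42 never forms.
No rule produces D-42, and it is not given.
P-73 would need L-57 and K-4 (Rx 10), but L-57 never forms.
Reached: F-34 — 1 of the 4.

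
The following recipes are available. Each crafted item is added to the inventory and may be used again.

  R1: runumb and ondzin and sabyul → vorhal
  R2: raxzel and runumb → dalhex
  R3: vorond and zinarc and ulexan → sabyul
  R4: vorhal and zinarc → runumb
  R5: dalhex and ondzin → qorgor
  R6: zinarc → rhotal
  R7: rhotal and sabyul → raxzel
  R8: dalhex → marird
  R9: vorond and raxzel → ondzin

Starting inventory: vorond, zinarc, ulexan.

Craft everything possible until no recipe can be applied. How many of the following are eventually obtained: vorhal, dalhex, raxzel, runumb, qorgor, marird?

1

Using R6, zinarc makes rhotal.
Using R3, vorond, zinarc, and ulexan make sabyul.
Using R7, rhotal and sabyul make raxzel.
vorhal would need runumb, ondzin, and sabyul (R1), but runumb is never obtained.
dalhex would need raxzel and runumb (R2), but runumb is never obtained.
raxzel: reached.
runumb would need vorhal and zinarc (R4), but vorhal is never obtained.
qorgor would need dalhex and ondzin (R5), but dalhex is never obtained.
marird would need dalhex (R8), but dalhex is never obtained.
Reached: raxzel — 1 of the 6.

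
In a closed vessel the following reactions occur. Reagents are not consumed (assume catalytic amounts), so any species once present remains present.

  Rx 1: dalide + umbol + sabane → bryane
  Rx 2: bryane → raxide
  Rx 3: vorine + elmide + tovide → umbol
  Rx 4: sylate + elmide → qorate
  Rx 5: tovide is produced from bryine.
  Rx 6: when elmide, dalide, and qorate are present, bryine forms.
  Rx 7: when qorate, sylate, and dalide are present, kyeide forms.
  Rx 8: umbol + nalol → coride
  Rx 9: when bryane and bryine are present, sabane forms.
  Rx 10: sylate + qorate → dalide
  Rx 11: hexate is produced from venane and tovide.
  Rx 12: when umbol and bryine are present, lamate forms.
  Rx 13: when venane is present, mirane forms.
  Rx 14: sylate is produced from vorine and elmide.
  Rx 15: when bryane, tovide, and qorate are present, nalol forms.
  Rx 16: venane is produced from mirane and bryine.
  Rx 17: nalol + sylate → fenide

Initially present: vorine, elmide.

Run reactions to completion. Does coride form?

No

coride would need umbol and nalol (Rx 8), but nalol never forms.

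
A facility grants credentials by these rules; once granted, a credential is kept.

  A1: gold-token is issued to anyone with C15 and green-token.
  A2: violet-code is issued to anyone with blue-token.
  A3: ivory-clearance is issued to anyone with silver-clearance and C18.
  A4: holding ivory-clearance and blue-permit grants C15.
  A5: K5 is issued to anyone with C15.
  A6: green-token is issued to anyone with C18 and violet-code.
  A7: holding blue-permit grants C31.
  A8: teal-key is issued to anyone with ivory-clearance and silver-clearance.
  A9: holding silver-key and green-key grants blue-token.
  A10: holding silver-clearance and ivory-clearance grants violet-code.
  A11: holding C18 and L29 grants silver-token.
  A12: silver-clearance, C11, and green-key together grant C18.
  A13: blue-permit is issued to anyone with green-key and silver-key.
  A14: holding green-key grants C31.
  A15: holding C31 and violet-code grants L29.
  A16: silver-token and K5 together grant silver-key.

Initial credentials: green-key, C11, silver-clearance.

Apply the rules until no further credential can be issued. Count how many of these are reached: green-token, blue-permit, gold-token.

Holding silver-clearance, C11, and green-key grants C18 (A12).
Holding silver-clearance and C18 grants ivory-clearance (A3).
Holding silver-clearance and ivory-clearance grants violet-code (A10).
Holding C18 and violet-code grants green-token (A6).
green-token: reached.
blue-permit would need green-key and silver-key (A13), but silver-key is never granted.
gold-token would need C15 and green-token (A1), but C15 is never granted.
Reached: green-token — 1 of the 3.

1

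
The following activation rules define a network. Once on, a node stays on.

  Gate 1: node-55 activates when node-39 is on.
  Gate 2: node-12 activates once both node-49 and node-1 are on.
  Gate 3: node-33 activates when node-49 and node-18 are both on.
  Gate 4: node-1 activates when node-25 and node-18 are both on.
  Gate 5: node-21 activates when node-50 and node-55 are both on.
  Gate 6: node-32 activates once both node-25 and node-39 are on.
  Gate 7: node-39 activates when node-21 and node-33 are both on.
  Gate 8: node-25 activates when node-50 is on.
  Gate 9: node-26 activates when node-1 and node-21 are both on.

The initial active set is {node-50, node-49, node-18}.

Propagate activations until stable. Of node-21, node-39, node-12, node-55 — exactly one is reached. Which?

Gate 8: node-50 on → node-25 on.
node-25 and node-18 are on, so node-1 activates (Gate 4).
Gate 2: node-49 and node-1 on → node-12 on.
node-55 would need node-39 (Gate 1), but node-39 never turns on. node-21 would need node-50 and node-55 (Gate 5), but node-55 never turns on. node-39 would need node-21 and node-33 (Gate 7), but node-21 never turns on.

node-12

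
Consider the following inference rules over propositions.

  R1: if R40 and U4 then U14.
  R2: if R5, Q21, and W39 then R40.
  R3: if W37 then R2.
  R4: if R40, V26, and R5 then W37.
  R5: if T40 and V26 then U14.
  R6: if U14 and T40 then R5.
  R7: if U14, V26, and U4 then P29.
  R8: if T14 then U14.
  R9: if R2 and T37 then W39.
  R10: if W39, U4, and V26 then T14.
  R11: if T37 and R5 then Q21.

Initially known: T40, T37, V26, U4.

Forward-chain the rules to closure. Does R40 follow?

R40 would need R5, Q21, and W39 (R2), but W39 is never established.

No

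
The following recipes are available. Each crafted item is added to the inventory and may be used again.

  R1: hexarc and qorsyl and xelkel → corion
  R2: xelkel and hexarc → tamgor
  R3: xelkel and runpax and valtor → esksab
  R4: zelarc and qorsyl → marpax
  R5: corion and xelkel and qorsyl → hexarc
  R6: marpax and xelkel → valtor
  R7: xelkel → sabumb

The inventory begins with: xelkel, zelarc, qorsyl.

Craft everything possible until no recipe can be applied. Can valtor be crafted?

Yes

Using R4, zelarc and qorsyl make marpax.
Using R6, marpax and xelkel make valtor.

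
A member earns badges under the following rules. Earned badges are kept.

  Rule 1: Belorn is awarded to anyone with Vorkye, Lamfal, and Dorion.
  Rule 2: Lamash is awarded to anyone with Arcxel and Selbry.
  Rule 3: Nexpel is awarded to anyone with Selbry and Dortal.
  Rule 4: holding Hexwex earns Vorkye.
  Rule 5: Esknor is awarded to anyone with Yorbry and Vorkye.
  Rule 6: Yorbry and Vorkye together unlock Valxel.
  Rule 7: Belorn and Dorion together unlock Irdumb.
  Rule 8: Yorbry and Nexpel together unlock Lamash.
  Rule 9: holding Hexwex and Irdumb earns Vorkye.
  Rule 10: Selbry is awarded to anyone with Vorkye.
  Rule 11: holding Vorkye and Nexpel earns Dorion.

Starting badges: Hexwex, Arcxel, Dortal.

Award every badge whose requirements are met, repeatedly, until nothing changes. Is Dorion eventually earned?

Yes

With Hexwex, Vorkye is earned (Rule 4).
With Vorkye, Selbry is earned (Rule 10).
With Selbry and Dortal, Nexpel is earned (Rule 3).
With Vorkye and Nexpel, Dorion is earned (Rule 11).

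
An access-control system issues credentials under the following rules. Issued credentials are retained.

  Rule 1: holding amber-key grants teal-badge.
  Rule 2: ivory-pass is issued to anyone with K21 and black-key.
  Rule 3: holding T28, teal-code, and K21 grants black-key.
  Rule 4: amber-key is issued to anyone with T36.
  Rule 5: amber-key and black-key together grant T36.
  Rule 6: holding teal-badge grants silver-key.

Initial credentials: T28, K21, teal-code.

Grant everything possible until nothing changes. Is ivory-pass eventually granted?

Yes

Holding T28, teal-code, and K21 grants black-key (Rule 3).
Holding K21 and black-key grants ivory-pass (Rule 2).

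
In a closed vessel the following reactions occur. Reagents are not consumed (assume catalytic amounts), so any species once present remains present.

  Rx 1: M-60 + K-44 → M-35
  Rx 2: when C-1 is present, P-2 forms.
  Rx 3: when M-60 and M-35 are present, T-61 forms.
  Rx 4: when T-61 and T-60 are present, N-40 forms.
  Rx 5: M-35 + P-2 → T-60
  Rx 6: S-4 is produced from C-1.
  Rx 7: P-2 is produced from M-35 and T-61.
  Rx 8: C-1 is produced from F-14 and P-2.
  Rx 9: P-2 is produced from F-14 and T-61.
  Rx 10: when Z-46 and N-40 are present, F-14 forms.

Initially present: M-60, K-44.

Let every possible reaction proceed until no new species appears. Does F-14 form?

No

F-14 would need Z-46 and N-40 (Rx 10), but Z-46 never forms.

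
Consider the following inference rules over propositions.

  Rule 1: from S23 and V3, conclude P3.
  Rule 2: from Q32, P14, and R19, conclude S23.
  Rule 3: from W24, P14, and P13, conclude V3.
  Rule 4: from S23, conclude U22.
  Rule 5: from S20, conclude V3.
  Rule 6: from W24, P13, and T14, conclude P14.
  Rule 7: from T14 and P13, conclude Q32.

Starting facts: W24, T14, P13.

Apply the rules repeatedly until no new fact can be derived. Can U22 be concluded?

No

U22 would need S23 (Rule 4), but S23 is never established.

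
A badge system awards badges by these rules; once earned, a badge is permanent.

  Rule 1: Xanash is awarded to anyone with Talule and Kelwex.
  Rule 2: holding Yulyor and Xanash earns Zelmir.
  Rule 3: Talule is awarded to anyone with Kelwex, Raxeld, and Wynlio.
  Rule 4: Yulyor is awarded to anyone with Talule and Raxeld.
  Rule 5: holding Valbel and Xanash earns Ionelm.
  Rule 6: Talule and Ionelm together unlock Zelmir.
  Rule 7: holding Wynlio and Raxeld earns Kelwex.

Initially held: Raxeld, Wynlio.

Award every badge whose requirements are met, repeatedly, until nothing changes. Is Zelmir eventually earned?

Yes

With Wynlio and Raxeld, Kelwex is earned (Rule 7).
With Kelwex, Raxeld, and Wynlio, Talule is earned (Rule 3).
With Talule and Raxeld, Yulyor is earned (Rule 4).
With Talule and Kelwex, Xanash is earned (Rule 1).
With Yulyor and Xanash, Zelmir is earned (Rule 2).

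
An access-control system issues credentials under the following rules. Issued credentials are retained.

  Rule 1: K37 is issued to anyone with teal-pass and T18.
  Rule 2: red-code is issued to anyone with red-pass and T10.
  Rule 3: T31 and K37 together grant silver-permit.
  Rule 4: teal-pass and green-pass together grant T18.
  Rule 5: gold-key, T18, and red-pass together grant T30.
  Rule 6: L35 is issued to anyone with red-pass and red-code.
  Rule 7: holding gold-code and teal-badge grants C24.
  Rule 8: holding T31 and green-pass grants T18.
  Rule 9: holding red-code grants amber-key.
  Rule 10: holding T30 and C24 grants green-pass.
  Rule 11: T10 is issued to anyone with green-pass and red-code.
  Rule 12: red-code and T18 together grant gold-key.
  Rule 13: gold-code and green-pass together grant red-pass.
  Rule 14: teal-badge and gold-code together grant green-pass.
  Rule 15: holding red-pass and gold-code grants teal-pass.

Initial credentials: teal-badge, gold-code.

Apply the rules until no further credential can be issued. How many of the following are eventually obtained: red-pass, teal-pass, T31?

Holding teal-badge and gold-code grants green-pass (Rule 14).
Holding gold-code and green-pass grants red-pass (Rule 13).
Holding red-pass and gold-code grants teal-pass (Rule 15).
red-pass: reached.
teal-pass: reached.
No rule produces T31, and it is not given.
Reached: red-pass and teal-pass — 2 of the 3.

2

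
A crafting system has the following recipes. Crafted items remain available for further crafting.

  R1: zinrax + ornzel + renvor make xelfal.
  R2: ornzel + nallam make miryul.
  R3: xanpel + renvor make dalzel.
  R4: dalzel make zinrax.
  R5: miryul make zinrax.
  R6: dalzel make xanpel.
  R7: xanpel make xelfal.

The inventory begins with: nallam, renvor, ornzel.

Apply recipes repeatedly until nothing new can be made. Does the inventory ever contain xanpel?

No

xanpel would need dalzel (R6), but dalzel is never obtained.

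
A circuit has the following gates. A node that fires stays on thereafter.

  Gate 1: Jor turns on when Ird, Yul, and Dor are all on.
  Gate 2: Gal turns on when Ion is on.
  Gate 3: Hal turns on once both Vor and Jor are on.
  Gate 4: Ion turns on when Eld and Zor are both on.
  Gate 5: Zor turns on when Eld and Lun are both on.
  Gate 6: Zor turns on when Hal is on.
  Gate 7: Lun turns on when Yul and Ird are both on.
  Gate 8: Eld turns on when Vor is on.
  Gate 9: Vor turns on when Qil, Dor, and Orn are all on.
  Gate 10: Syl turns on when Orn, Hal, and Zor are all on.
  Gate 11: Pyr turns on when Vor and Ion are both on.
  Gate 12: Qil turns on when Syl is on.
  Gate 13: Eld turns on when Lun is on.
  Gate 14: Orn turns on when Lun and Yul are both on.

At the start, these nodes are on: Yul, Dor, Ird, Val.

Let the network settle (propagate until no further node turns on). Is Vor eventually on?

No

Vor would need Qil, Dor, and Orn (Gate 9), but Qil never turns on.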